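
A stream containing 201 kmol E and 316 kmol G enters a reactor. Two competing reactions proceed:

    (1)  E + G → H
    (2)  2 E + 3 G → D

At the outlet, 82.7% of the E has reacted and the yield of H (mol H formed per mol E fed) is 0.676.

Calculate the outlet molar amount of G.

135 kmol

Yield of H: 1ξ₁ / 201 = 0.676 → ξ₁ = 135.9 kmol.
Conversion of E: 1ξ₁ + 2ξ₂ = 0.827 × 201 = 166.2 → ξ₂ = 15.18 kmol.
Outlet amounts (n = n₀ + Σ ν·ξ):
  E: 201 − 1(135.9) − 2(15.18) = 34.77
  G: 316 − 1(135.9) − 3(15.18) = 134.6
  H: 0 + 1(135.9) = 135.9
  D: 0 + 1(15.18) = 15.18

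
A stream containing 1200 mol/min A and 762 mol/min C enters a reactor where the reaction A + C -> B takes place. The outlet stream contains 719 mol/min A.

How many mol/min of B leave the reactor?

481 mol/min

For A: n = n₀ − 1ξ → 719 = 1200 − 1ξ, giving ξ = 481 mol/min.
Outlet amounts (n = n₀ + ν ξ):
  A: 1200 − 1(481) = 719
  C: 762 − 1(481) = 281
  B: 0 + 1(481) = 481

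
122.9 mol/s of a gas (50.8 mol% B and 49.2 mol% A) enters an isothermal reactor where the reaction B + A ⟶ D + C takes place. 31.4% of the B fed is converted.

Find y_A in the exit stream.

B reacted = 0.314 × 62.43 = 19.6 mol/s; ν_B = −1, so ξ = 19.6/1 = 19.6 mol/s.
Outlet amounts (n = n₀ + ν ξ):
  B: 62.43 − 1(19.6) = 42.83
  A: 60.47 − 1(19.6) = 40.86
  D: 0 + 1(19.6) = 19.6
  C: 0 + 1(19.6) = 19.6
Total out = 122.9 mol/s; y_A = 40.86 / 122.9 = 0.3325.

0.332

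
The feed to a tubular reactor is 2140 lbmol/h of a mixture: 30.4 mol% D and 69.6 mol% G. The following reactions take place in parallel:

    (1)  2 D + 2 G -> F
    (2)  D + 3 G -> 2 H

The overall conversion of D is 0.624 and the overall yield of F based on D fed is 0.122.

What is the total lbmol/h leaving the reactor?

Yield of F: 1ξ₁ / 650.6 = 0.122 → ξ₁ = 79.37 lbmol/h.
Conversion of D: 2ξ₁ + 1ξ₂ = 0.624 × 650.6 = 405.9 → ξ₂ = 247.2 lbmol/h.
Outlet amounts (n = n₀ + Σ ν·ξ):
  D: 650.6 − 2(79.37) − 1(247.2) = 244.6
  G: 1489 − 2(79.37) − 3(247.2) = 589.1
  F: 0 + 1(79.37) = 79.37
  H: 0 + 2(247.2) = 494.4
Total out = 244.6 + 589.1 + 79.37 + 494.4 = 1407 lbmol/h.

1410 lbmol/h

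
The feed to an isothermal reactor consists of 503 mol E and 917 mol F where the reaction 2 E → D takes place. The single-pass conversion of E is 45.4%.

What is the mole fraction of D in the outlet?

E reacted = 0.454 × 503 = 228.4 mol; ν_E = −2, so ξ = 228.4/2 = 114.2 mol.
Outlet amounts (n = n₀ + ν ξ):
  E: 503 − 2(114.2) = 274.6
  D: 0 + 1(114.2) = 114.2
  F: 917 (inert)
Total out = 1306 mol; y_D = 114.2 / 1306 = 0.08744.

0.0874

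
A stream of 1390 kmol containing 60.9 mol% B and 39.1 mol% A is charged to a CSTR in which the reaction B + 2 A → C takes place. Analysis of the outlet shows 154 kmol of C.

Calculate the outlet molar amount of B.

693 kmol

For C: n = n₀ + 1ξ → 154 = 0 + 1ξ, giving ξ = 154 kmol.
Outlet amounts (n = n₀ + ν ξ):
  B: 846.5 − 1(154) = 692.5
  A: 543.5 − 2(154) = 235.5
  C: 0 + 1(154) = 154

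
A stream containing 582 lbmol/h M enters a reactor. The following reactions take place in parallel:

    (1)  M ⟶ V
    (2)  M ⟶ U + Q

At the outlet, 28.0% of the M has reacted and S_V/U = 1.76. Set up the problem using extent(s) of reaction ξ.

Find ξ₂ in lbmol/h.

Conversion of M: M consumed = 0.28 × 582 = 163 lbmol/h = 1ξ₁ + 1ξ₂.
Selectivity: 1ξ₁ / (1ξ₂) = 1.76 → ξ₁ = 1.76 ξ₂.
Substitute: (1·1.76 + 1) ξ₂ = 163 → ξ₂ = 59.04 lbmol/h, ξ₁ = 103.9 lbmol/h.
Outlet amounts (n = n₀ + Σ ν·ξ):
  M: 582 − 1(103.9) − 1(59.04) = 419
  V: 0 + 1(103.9) = 103.9
  U: 0 + 1(59.04) = 59.04
  Q: 0 + 1(59.04) = 59.04

ξ₂ = 59 lbmol/h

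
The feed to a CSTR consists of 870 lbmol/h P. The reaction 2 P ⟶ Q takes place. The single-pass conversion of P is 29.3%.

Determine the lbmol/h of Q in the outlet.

P reacted = 0.293 × 870 = 254.9 lbmol/h; ν_P = −2, so ξ = 254.9/2 = 127.5 lbmol/h.
Outlet amounts (n = n₀ + ν ξ):
  P: 870 − 2(127.5) = 615.1
  Q: 0 + 1(127.5) = 127.5

127 lbmol/h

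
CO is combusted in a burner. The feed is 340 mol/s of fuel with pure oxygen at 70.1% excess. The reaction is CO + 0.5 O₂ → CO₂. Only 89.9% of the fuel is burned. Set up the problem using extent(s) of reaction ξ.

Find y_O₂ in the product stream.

0.286

Stoichiometric O₂ = 0.5 × 340 = 170 mol/s; O₂ fed = 170 × 1.701 = 289.2 mol/s.
Fuel reacted = 0.899 × 340 → ξ = 305.7 mol/s.
Outlet (n = n₀ + ν ξ):
  CO: 340 − 1(305.7) = 34.34
  O₂: 289.2 − 0.5(305.7) = 136.3
  CO₂: 0 + 1(305.7) = 305.7
Total out = 476.3 mol/s; y_O₂ = 136.3 / 476.3 = 0.2862.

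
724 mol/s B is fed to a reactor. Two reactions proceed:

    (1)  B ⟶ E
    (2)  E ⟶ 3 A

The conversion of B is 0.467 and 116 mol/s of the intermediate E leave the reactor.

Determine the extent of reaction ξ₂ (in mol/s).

ξ₂ = 222 mol/s

Conversion of B: B consumed = 1ξ₁ = 0.467 × 724 → ξ₁ = 338.1 mol/s.
E balance: n_E = 0 + 1ξ₁ − 1ξ₂ = 116 → ξ₂ = (1·338.1 − 116)/1 = 222.1 mol/s.
Outlet amounts (n = n₀ + Σ ν·ξ):
  B: 724 − 1(338.1) = 385.9
  E: 0 + 1(338.1) − 1(222.1) = 116
  A: 0 + 3(222.1) = 666.3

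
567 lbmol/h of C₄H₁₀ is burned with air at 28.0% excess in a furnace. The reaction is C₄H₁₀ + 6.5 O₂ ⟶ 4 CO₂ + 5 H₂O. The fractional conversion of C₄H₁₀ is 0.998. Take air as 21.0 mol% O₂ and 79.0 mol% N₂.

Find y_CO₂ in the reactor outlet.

Stoichiometric O₂ = 6.5 × 567 = 3686 lbmol/h; O₂ fed = 3686 × 1.280 = 4717 lbmol/h.
N₂ fed = 4717 × 79/21 = 17750 lbmol/h.
Fuel reacted = 0.998 × 567 → ξ = 565.9 lbmol/h.
Outlet (n = n₀ + ν ξ):
  C₄H₁₀: 567 − 1(565.9) = 1.134
  O₂: 4717 − 6.5(565.9) = 1039
  N₂: 17750 (inert)
  CO₂: 0 + 4(565.9) = 2263
  H₂O: 0 + 5(565.9) = 2829
Total out = 23880 lbmol/h; y_CO₂ = 2263 / 23880 = 0.09479.

0.0948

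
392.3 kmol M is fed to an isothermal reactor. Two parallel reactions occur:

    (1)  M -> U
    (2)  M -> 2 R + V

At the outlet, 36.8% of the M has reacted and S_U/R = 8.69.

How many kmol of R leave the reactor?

Conversion of M: M consumed = 0.368 × 392.3 = 144.4 kmol = 1ξ₁ + 1ξ₂.
Selectivity: 1ξ₁ / (2ξ₂) = 8.69 → ξ₁ = 17.38 ξ₂.
Substitute: (1·17.38 + 1) ξ₂ = 144.4 → ξ₂ = 7.855 kmol, ξ₁ = 136.5 kmol.
Outlet amounts (n = n₀ + Σ ν·ξ):
  M: 392.3 − 1(136.5) − 1(7.855) = 247.9
  U: 0 + 1(136.5) = 136.5
  R: 0 + 2(7.855) = 15.71
  V: 0 + 1(7.855) = 7.855

15.7 kmol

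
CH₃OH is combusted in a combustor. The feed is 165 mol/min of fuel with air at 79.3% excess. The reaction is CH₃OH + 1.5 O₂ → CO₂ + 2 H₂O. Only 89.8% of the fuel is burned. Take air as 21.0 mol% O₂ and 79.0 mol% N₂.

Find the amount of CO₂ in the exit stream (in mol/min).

148 mol/min

Stoichiometric O₂ = 1.5 × 165 = 247.5 mol/min; O₂ fed = 247.5 × 1.793 = 443.8 mol/min.
N₂ fed = 443.8 × 79/21 = 1669 mol/min.
Fuel reacted = 0.898 × 165 → ξ = 148.2 mol/min.
Outlet (n = n₀ + ν ξ):
  CH₃OH: 165 − 1(148.2) = 16.83
  O₂: 443.8 − 1.5(148.2) = 221.5
  N₂: 1669 (inert)
  CO₂: 0 + 1(148.2) = 148.2
  H₂O: 0 + 2(148.2) = 296.3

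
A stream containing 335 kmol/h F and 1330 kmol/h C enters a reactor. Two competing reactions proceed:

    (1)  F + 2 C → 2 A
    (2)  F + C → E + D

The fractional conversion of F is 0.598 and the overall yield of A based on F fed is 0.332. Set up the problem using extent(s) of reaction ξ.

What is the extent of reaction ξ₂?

ξ₂ = 145 kmol/h

Yield of A: 2ξ₁ / 335 = 0.332 → ξ₁ = 55.61 kmol/h.
Conversion of F: 1ξ₁ + 1ξ₂ = 0.598 × 335 = 200.3 → ξ₂ = 144.7 kmol/h.
Outlet amounts (n = n₀ + Σ ν·ξ):
  F: 335 − 1(55.61) − 1(144.7) = 134.7
  C: 1330 − 2(55.61) − 1(144.7) = 1074
  A: 0 + 2(55.61) = 111.2
  E: 0 + 1(144.7) = 144.7
  D: 0 + 1(144.7) = 144.7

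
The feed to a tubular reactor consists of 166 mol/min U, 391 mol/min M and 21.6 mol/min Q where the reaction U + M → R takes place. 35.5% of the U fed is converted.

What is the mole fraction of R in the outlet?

U reacted = 0.355 × 166 = 58.93 mol/min; ν_U = −1, so ξ = 58.93/1 = 58.93 mol/min.
Outlet amounts (n = n₀ + ν ξ):
  U: 166 − 1(58.93) = 107.1
  M: 391 − 1(58.93) = 332.1
  R: 0 + 1(58.93) = 58.93
  Q: 21.6 (inert)
Total out = 519.7 mol/min; y_R = 58.93 / 519.7 = 0.1134.

0.113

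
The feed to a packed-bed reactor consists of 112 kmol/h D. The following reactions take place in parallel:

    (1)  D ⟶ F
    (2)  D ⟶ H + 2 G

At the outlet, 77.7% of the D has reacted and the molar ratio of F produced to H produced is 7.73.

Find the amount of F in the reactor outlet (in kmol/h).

77.1 kmol/h

Conversion of D: D consumed = 0.777 × 112 = 87.02 kmol/h = 1ξ₁ + 1ξ₂.
Selectivity: 1ξ₁ / (1ξ₂) = 7.73 → ξ₁ = 7.73 ξ₂.
Substitute: (1·7.73 + 1) ξ₂ = 87.02 → ξ₂ = 9.968 kmol/h, ξ₁ = 77.06 kmol/h.
Outlet amounts (n = n₀ + Σ ν·ξ):
  D: 112 − 1(77.06) − 1(9.968) = 24.98
  F: 0 + 1(77.06) = 77.06
  H: 0 + 1(9.968) = 9.968
  G: 0 + 2(9.968) = 19.94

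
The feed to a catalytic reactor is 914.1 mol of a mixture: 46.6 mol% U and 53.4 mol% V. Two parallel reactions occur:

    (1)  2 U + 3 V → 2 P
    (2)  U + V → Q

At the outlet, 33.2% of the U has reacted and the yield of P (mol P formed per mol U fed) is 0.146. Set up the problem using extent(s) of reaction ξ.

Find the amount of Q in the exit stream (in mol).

Yield of P: 2ξ₁ / 426 = 0.146 → ξ₁ = 31.1 mol.
Conversion of U: 2ξ₁ + 1ξ₂ = 0.332 × 426 = 141.4 → ξ₂ = 79.23 mol.
Outlet amounts (n = n₀ + Σ ν·ξ):
  U: 426 − 2(31.1) − 1(79.23) = 284.5
  V: 488.1 − 3(31.1) − 1(79.23) = 315.6
  P: 0 + 2(31.1) = 62.19
  Q: 0 + 1(79.23) = 79.23

79.2 mol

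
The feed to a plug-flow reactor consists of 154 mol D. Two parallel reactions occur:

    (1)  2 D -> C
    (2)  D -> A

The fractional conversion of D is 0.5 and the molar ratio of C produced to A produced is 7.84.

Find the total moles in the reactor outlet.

118 mol

Conversion of D: D consumed = 0.5 × 154 = 77 mol = 2ξ₁ + 1ξ₂.
Selectivity: 1ξ₁ / (1ξ₂) = 7.84 → ξ₁ = 7.84 ξ₂.
Substitute: (2·7.84 + 1) ξ₂ = 77 → ξ₂ = 4.616 mol, ξ₁ = 36.19 mol.
Outlet amounts (n = n₀ + Σ ν·ξ):
  D: 154 − 2(36.19) − 1(4.616) = 77
  C: 0 + 1(36.19) = 36.19
  A: 0 + 1(4.616) = 4.616
Total out = 77 + 36.19 + 4.616 = 117.8 mol.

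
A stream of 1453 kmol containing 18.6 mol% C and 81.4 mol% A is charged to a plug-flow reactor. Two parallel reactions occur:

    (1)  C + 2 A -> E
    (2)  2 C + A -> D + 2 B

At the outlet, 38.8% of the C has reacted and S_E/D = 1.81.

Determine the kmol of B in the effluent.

55 kmol

Conversion of C: C consumed = 0.388 × 270.3 = 104.9 kmol = 1ξ₁ + 2ξ₂.
Selectivity: 1ξ₁ / (1ξ₂) = 1.81 → ξ₁ = 1.81 ξ₂.
Substitute: (1·1.81 + 2) ξ₂ = 104.9 → ξ₂ = 27.52 kmol, ξ₁ = 49.82 kmol.
Outlet amounts (n = n₀ + Σ ν·ξ):
  C: 270.3 − 1(49.82) − 2(27.52) = 165.4
  A: 1183 − 2(49.82) − 1(27.52) = 1056
  E: 0 + 1(49.82) = 49.82
  D: 0 + 1(27.52) = 27.52
  B: 0 + 2(27.52) = 55.04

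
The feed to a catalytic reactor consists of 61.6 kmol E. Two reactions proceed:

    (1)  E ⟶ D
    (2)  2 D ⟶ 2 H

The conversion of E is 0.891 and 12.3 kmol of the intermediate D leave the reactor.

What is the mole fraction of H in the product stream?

0.691

Conversion of E: E consumed = 1ξ₁ = 0.891 × 61.6 → ξ₁ = 54.89 kmol.
D balance: n_D = 0 + 1ξ₁ − 2ξ₂ = 12.3 → ξ₂ = (1·54.89 − 12.3)/2 = 21.29 kmol.
Outlet amounts (n = n₀ + Σ ν·ξ):
  E: 61.6 − 1(54.89) = 6.714
  D: 0 + 1(54.89) − 2(21.29) = 12.3
  H: 0 + 2(21.29) = 42.59
Total out = 61.6 kmol; y_H = 42.59 / 61.6 = 0.6913.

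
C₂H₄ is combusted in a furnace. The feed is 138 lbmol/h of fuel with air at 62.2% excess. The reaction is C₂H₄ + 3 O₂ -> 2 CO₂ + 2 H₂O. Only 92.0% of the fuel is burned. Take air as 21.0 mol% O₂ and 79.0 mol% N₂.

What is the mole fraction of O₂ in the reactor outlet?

0.0871

Stoichiometric O₂ = 3 × 138 = 414 lbmol/h; O₂ fed = 414 × 1.622 = 671.5 lbmol/h.
N₂ fed = 671.5 × 79/21 = 2526 lbmol/h.
Fuel reacted = 0.92 × 138 → ξ = 127 lbmol/h.
Outlet (n = n₀ + ν ξ):
  C₂H₄: 138 − 1(127) = 11.04
  O₂: 671.5 − 3(127) = 290.6
  N₂: 2526 (inert)
  CO₂: 0 + 2(127) = 253.9
  H₂O: 0 + 2(127) = 253.9
Total out = 3336 lbmol/h; y_O₂ = 290.6 / 3336 = 0.08713.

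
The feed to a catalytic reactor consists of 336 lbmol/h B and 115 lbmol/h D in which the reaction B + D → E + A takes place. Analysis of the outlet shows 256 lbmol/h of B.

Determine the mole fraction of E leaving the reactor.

0.177

For B: n = n₀ − 1ξ → 256 = 336 − 1ξ, giving ξ = 80 lbmol/h.
Outlet amounts (n = n₀ + ν ξ):
  B: 336 − 1(80) = 256
  D: 115 − 1(80) = 35
  E: 0 + 1(80) = 80
  A: 0 + 1(80) = 80
Total out = 451 lbmol/h; y_E = 80 / 451 = 0.1774.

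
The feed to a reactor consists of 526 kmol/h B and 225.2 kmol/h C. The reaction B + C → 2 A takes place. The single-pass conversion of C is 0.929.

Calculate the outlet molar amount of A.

418 kmol/h

C reacted = 0.929 × 225.2 = 209.2 kmol/h; ν_C = −1, so ξ = 209.2/1 = 209.2 kmol/h.
Outlet amounts (n = n₀ + ν ξ):
  B: 526 − 1(209.2) = 316.8
  C: 225.2 − 1(209.2) = 15.99
  A: 0 + 2(209.2) = 418.4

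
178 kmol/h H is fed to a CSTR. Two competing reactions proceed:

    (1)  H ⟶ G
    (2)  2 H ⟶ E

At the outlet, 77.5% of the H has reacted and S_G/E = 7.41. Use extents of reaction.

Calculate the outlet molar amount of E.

14.7 kmol/h

Conversion of H: H consumed = 0.775 × 178 = 138 kmol/h = 1ξ₁ + 2ξ₂.
Selectivity: 1ξ₁ / (1ξ₂) = 7.41 → ξ₁ = 7.41 ξ₂.
Substitute: (1·7.41 + 2) ξ₂ = 138 → ξ₂ = 14.66 kmol/h, ξ₁ = 108.6 kmol/h.
Outlet amounts (n = n₀ + Σ ν·ξ):
  H: 178 − 1(108.6) − 2(14.66) = 40.05
  G: 0 + 1(108.6) = 108.6
  E: 0 + 1(14.66) = 14.66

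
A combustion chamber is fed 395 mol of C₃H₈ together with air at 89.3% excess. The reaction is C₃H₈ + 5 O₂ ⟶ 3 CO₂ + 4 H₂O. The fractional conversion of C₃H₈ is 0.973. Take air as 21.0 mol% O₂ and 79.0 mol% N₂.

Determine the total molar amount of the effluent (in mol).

18600 mol

Stoichiometric O₂ = 5 × 395 = 1975 mol; O₂ fed = 1975 × 1.893 = 3739 mol.
N₂ fed = 3739 × 79/21 = 14060 mol.
Fuel reacted = 0.973 × 395 → ξ = 384.3 mol.
Outlet (n = n₀ + ν ξ):
  C₃H₈: 395 − 1(384.3) = 10.67
  O₂: 3739 − 5(384.3) = 1817
  N₂: 14060 (inert)
  CO₂: 0 + 3(384.3) = 1153
  H₂O: 0 + 4(384.3) = 1537
Total out = 10.67 + 1817 + 14060 + 1153 + 1537 = 18580 mol.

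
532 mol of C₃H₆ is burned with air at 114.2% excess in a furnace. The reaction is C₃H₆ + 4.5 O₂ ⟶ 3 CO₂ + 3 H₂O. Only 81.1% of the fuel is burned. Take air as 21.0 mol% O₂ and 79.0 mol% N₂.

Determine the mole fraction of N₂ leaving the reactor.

Stoichiometric O₂ = 4.5 × 532 = 2394 mol; O₂ fed = 2394 × 2.142 = 5128 mol.
N₂ fed = 5128 × 79/21 = 19290 mol.
Fuel reacted = 0.811 × 532 → ξ = 431.5 mol.
Outlet (n = n₀ + ν ξ):
  C₃H₆: 532 − 1(431.5) = 100.5
  O₂: 5128 − 4.5(431.5) = 3186
  N₂: 19290 (inert)
  CO₂: 0 + 3(431.5) = 1294
  H₂O: 0 + 3(431.5) = 1294
Total out = 25170 mol; y_N₂ = 19290 / 25170 = 0.7665.

0.767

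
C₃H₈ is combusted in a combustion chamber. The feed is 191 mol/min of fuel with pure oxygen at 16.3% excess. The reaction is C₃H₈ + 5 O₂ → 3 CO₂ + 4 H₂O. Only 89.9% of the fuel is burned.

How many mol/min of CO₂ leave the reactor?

Stoichiometric O₂ = 5 × 191 = 955 mol/min; O₂ fed = 955 × 1.163 = 1111 mol/min.
Fuel reacted = 0.899 × 191 → ξ = 171.7 mol/min.
Outlet (n = n₀ + ν ξ):
  C₃H₈: 191 − 1(171.7) = 19.29
  O₂: 1111 − 5(171.7) = 252.1
  CO₂: 0 + 3(171.7) = 515.1
  H₂O: 0 + 4(171.7) = 686.8

515 mol/min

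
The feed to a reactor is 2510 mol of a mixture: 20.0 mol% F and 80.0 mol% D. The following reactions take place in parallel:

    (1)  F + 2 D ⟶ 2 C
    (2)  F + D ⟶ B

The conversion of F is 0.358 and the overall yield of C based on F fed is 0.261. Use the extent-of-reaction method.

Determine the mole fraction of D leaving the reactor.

0.756

Yield of C: 2ξ₁ / 502 = 0.261 → ξ₁ = 65.51 mol.
Conversion of F: 1ξ₁ + 1ξ₂ = 0.358 × 502 = 179.7 → ξ₂ = 114.2 mol.
Outlet amounts (n = n₀ + Σ ν·ξ):
  F: 502 − 1(65.51) − 1(114.2) = 322.3
  D: 2008 − 2(65.51) − 1(114.2) = 1763
  C: 0 + 2(65.51) = 131
  B: 0 + 1(114.2) = 114.2
Total out = 2330 mol; y_D = 1763 / 2330 = 0.7565.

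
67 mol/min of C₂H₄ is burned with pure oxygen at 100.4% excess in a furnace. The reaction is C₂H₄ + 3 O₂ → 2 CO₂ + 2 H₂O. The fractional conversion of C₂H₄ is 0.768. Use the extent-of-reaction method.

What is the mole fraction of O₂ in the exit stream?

Stoichiometric O₂ = 3 × 67 = 201 mol/min; O₂ fed = 201 × 2.004 = 402.8 mol/min.
Fuel reacted = 0.768 × 67 → ξ = 51.46 mol/min.
Outlet (n = n₀ + ν ξ):
  C₂H₄: 67 − 1(51.46) = 15.54
  O₂: 402.8 − 3(51.46) = 248.4
  CO₂: 0 + 2(51.46) = 102.9
  H₂O: 0 + 2(51.46) = 102.9
Total out = 469.8 mol/min; y_O₂ = 248.4 / 469.8 = 0.5288.

0.529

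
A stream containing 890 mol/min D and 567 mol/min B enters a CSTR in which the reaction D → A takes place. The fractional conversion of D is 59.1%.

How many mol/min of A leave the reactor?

526 mol/min

D reacted = 0.591 × 890 = 526 mol/min; ν_D = −1, so ξ = 526/1 = 526 mol/min.
Outlet amounts (n = n₀ + ν ξ):
  D: 890 − 1(526) = 364
  A: 0 + 1(526) = 526
  B: 567 (inert)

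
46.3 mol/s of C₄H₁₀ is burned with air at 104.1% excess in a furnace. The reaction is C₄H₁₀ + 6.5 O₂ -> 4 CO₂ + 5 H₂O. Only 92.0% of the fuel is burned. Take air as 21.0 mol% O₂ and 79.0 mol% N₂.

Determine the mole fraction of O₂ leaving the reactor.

Stoichiometric O₂ = 6.5 × 46.3 = 300.9 mol/s; O₂ fed = 300.9 × 2.041 = 614.2 mol/s.
N₂ fed = 614.2 × 79/21 = 2311 mol/s.
Fuel reacted = 0.92 × 46.3 → ξ = 42.6 mol/s.
Outlet (n = n₀ + ν ξ):
  C₄H₁₀: 46.3 − 1(42.6) = 3.704
  O₂: 614.2 − 6.5(42.6) = 337.4
  N₂: 2311 (inert)
  CO₂: 0 + 4(42.6) = 170.4
  H₂O: 0 + 5(42.6) = 213
Total out = 3035 mol/s; y_O₂ = 337.4 / 3035 = 0.1112.

0.111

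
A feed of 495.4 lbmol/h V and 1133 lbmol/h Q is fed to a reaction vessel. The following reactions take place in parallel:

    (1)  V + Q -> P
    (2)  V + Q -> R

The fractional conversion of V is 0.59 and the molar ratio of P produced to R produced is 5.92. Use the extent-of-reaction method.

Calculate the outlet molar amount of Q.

Conversion of V: V consumed = 0.59 × 495.4 = 292.3 lbmol/h = 1ξ₁ + 1ξ₂.
Selectivity: 1ξ₁ / (1ξ₂) = 5.92 → ξ₁ = 5.92 ξ₂.
Substitute: (1·5.92 + 1) ξ₂ = 292.3 → ξ₂ = 42.24 lbmol/h, ξ₁ = 250 lbmol/h.
Outlet amounts (n = n₀ + Σ ν·ξ):
  V: 495.4 − 1(250) − 1(42.24) = 203.1
  Q: 1133 − 1(250) − 1(42.24) = 840.7
  P: 0 + 1(250) = 250
  R: 0 + 1(42.24) = 42.24

841 lbmol/h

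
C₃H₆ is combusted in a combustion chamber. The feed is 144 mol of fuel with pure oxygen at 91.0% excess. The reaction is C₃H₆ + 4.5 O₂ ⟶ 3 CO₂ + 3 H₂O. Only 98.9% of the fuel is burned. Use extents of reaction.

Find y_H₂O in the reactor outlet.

Stoichiometric O₂ = 4.5 × 144 = 648 mol; O₂ fed = 648 × 1.910 = 1238 mol.
Fuel reacted = 0.989 × 144 → ξ = 142.4 mol.
Outlet (n = n₀ + ν ξ):
  C₃H₆: 144 − 1(142.4) = 1.584
  O₂: 1238 − 4.5(142.4) = 596.8
  CO₂: 0 + 3(142.4) = 427.2
  H₂O: 0 + 3(142.4) = 427.2
Total out = 1453 mol; y_H₂O = 427.2 / 1453 = 0.2941.

0.294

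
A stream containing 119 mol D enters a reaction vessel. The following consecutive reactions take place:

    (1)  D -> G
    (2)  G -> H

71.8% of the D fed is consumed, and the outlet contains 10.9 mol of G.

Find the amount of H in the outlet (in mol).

Conversion of D: D consumed = 1ξ₁ = 0.718 × 119 → ξ₁ = 85.44 mol.
G balance: n_G = 0 + 1ξ₁ − 1ξ₂ = 10.9 → ξ₂ = (1·85.44 − 10.9)/1 = 74.54 mol.
Outlet amounts (n = n₀ + Σ ν·ξ):
  D: 119 − 1(85.44) = 33.56
  G: 0 + 1(85.44) − 1(74.54) = 10.9
  H: 0 + 1(74.54) = 74.54

74.5 mol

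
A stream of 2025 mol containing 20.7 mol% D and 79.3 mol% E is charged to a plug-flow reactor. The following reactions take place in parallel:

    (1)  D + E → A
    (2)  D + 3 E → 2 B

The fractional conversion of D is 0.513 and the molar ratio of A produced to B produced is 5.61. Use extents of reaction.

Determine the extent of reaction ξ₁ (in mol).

Conversion of D: D consumed = 0.513 × 419.2 = 215 mol = 1ξ₁ + 1ξ₂.
Selectivity: 1ξ₁ / (2ξ₂) = 5.61 → ξ₁ = 11.22 ξ₂.
Substitute: (1·11.22 + 1) ξ₂ = 215 → ξ₂ = 17.6 mol, ξ₁ = 197.4 mol.
Outlet amounts (n = n₀ + Σ ν·ξ):
  D: 419.2 − 1(197.4) − 1(17.6) = 204.1
  E: 1606 − 1(197.4) − 3(17.6) = 1356
  A: 0 + 1(197.4) = 197.4
  B: 0 + 2(17.6) = 35.19

ξ₁ = 197 mol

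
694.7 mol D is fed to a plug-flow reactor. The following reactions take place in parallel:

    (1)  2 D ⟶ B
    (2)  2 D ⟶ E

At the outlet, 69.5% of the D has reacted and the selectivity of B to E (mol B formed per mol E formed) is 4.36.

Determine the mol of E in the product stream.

45 mol

Conversion of D: D consumed = 0.695 × 694.7 = 482.8 mol = 2ξ₁ + 2ξ₂.
Selectivity: 1ξ₁ / (1ξ₂) = 4.36 → ξ₁ = 4.36 ξ₂.
Substitute: (2·4.36 + 2) ξ₂ = 482.8 → ξ₂ = 45.04 mol, ξ₁ = 196.4 mol.
Outlet amounts (n = n₀ + Σ ν·ξ):
  D: 694.7 − 2(196.4) − 2(45.04) = 211.9
  B: 0 + 1(196.4) = 196.4
  E: 0 + 1(45.04) = 45.04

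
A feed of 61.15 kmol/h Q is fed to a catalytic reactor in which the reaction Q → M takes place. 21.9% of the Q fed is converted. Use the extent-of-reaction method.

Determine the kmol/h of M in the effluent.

Q reacted = 0.219 × 61.15 = 13.39 kmol/h; ν_Q = −1, so ξ = 13.39/1 = 13.39 kmol/h.
Outlet amounts (n = n₀ + ν ξ):
  Q: 61.15 − 1(13.39) = 47.76
  M: 0 + 1(13.39) = 13.39

13.4 kmol/h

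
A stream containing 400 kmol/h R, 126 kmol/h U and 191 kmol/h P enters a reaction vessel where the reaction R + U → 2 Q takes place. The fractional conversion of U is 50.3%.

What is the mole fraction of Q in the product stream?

0.177

U reacted = 0.503 × 126 = 63.38 kmol/h; ν_U = −1, so ξ = 63.38/1 = 63.38 kmol/h.
Outlet amounts (n = n₀ + ν ξ):
  R: 400 − 1(63.38) = 336.6
  U: 126 − 1(63.38) = 62.62
  Q: 0 + 2(63.38) = 126.8
  P: 191 (inert)
Total out = 717 kmol/h; y_Q = 126.8 / 717 = 0.1768.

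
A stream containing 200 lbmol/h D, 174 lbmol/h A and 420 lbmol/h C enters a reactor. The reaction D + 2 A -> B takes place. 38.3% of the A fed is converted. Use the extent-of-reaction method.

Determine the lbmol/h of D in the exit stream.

167 lbmol/h

A reacted = 0.383 × 174 = 66.64 lbmol/h; ν_A = −2, so ξ = 66.64/2 = 33.32 lbmol/h.
Outlet amounts (n = n₀ + ν ξ):
  D: 200 − 1(33.32) = 166.7
  A: 174 − 2(33.32) = 107.4
  B: 0 + 1(33.32) = 33.32
  C: 420 (inert)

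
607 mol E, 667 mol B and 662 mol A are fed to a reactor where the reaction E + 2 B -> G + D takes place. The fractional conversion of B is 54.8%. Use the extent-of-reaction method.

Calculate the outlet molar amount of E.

B reacted = 0.548 × 667 = 365.5 mol; ν_B = −2, so ξ = 365.5/2 = 182.8 mol.
Outlet amounts (n = n₀ + ν ξ):
  E: 607 − 1(182.8) = 424.2
  B: 667 − 2(182.8) = 301.5
  G: 0 + 1(182.8) = 182.8
  D: 0 + 1(182.8) = 182.8
  A: 662 (inert)

424 mol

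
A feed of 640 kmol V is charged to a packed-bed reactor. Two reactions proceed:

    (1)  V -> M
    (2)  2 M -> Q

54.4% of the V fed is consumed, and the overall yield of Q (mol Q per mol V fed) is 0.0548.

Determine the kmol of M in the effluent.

278 kmol

Conversion of V: V consumed = 1ξ₁ = 0.544 × 640 → ξ₁ = 348.2 kmol.
Yield of Q: 1ξ₂ / 640 = 0.0548 → ξ₂ = 35.07 kmol.
Outlet amounts (n = n₀ + Σ ν·ξ):
  V: 640 − 1(348.2) = 291.8
  M: 0 + 1(348.2) − 2(35.07) = 278
  Q: 0 + 1(35.07) = 35.07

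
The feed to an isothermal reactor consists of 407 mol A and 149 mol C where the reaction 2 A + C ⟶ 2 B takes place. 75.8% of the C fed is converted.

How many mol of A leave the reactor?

C reacted = 0.758 × 149 = 112.9 mol; ν_C = −1, so ξ = 112.9/1 = 112.9 mol.
Outlet amounts (n = n₀ + ν ξ):
  A: 407 − 2(112.9) = 181.1
  C: 149 − 1(112.9) = 36.06
  B: 0 + 2(112.9) = 225.9

181 mol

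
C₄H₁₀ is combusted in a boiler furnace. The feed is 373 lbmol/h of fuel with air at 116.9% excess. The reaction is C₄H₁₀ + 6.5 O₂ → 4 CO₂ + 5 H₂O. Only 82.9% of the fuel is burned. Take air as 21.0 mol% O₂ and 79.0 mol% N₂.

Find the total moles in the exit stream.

Stoichiometric O₂ = 6.5 × 373 = 2424 lbmol/h; O₂ fed = 2424 × 2.169 = 5259 lbmol/h.
N₂ fed = 5259 × 79/21 = 19780 lbmol/h.
Fuel reacted = 0.829 × 373 → ξ = 309.2 lbmol/h.
Outlet (n = n₀ + ν ξ):
  C₄H₁₀: 373 − 1(309.2) = 63.78
  O₂: 5259 − 6.5(309.2) = 3249
  N₂: 19780 (inert)
  CO₂: 0 + 4(309.2) = 1237
  H₂O: 0 + 5(309.2) = 1546
Total out = 63.78 + 3249 + 19780 + 1237 + 1546 = 25880 lbmol/h.

25900 lbmol/h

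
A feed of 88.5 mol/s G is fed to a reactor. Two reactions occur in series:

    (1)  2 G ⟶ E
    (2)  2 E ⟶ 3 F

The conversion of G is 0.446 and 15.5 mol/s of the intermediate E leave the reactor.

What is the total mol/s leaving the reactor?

70.9 mol/s

Conversion of G: G consumed = 2ξ₁ = 0.446 × 88.5 → ξ₁ = 19.74 mol/s.
E balance: n_E = 0 + 1ξ₁ − 2ξ₂ = 15.5 → ξ₂ = (1·19.74 − 15.5)/2 = 2.118 mol/s.
Outlet amounts (n = n₀ + Σ ν·ξ):
  G: 88.5 − 2(19.74) = 49.03
  E: 0 + 1(19.74) − 2(2.118) = 15.5
  F: 0 + 3(2.118) = 6.353
Total out = 49.03 + 15.5 + 6.353 = 70.88 mol/s.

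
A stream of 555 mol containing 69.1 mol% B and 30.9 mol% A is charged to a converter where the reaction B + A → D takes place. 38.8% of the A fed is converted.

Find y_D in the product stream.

A reacted = 0.388 × 171.5 = 66.54 mol; ν_A = −1, so ξ = 66.54/1 = 66.54 mol.
Outlet amounts (n = n₀ + ν ξ):
  B: 383.5 − 1(66.54) = 317
  A: 171.5 − 1(66.54) = 105
  D: 0 + 1(66.54) = 66.54
Total out = 488.5 mol; y_D = 66.54 / 488.5 = 0.1362.

0.136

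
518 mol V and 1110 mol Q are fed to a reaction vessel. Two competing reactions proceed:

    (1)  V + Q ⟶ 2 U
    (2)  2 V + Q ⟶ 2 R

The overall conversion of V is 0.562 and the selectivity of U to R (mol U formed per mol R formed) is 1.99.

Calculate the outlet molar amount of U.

290 mol

Conversion of V: V consumed = 0.562 × 518 = 291.1 mol = 1ξ₁ + 2ξ₂.
Selectivity: 2ξ₁ / (2ξ₂) = 1.99 → ξ₁ = 1.99 ξ₂.
Substitute: (1·1.99 + 2) ξ₂ = 291.1 → ξ₂ = 72.96 mol, ξ₁ = 145.2 mol.
Outlet amounts (n = n₀ + Σ ν·ξ):
  V: 518 − 1(145.2) − 2(72.96) = 226.9
  Q: 1110 − 1(145.2) − 1(72.96) = 891.8
  U: 0 + 2(145.2) = 290.4
  R: 0 + 2(72.96) = 145.9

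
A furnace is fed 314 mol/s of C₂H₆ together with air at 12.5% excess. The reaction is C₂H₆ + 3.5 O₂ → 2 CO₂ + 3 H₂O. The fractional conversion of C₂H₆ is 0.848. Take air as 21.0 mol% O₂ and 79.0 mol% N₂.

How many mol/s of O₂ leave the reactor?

304 mol/s

Stoichiometric O₂ = 3.5 × 314 = 1099 mol/s; O₂ fed = 1099 × 1.125 = 1236 mol/s.
N₂ fed = 1236 × 79/21 = 4651 mol/s.
Fuel reacted = 0.848 × 314 → ξ = 266.3 mol/s.
Outlet (n = n₀ + ν ξ):
  C₂H₆: 314 − 1(266.3) = 47.73
  O₂: 1236 − 3.5(266.3) = 304.4
  N₂: 4651 (inert)
  CO₂: 0 + 2(266.3) = 532.5
  H₂O: 0 + 3(266.3) = 798.8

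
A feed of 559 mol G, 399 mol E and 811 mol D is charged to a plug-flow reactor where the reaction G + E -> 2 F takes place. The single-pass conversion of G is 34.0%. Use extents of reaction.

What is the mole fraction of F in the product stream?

0.215

G reacted = 0.34 × 559 = 190.1 mol; ν_G = −1, so ξ = 190.1/1 = 190.1 mol.
Outlet amounts (n = n₀ + ν ξ):
  G: 559 − 1(190.1) = 368.9
  E: 399 − 1(190.1) = 208.9
  F: 0 + 2(190.1) = 380.1
  D: 811 (inert)
Total out = 1769 mol; y_F = 380.1 / 1769 = 0.2149.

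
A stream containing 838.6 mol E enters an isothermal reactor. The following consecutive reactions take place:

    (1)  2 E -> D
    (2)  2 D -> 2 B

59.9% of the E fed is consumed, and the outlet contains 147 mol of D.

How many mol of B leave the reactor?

Conversion of E: E consumed = 2ξ₁ = 0.599 × 838.6 → ξ₁ = 251.2 mol.
D balance: n_D = 0 + 1ξ₁ − 2ξ₂ = 147 → ξ₂ = (1·251.2 − 147)/2 = 52.08 mol.
Outlet amounts (n = n₀ + Σ ν·ξ):
  E: 838.6 − 2(251.2) = 336.3
  D: 0 + 1(251.2) − 2(52.08) = 147
  B: 0 + 2(52.08) = 104.2

104 mol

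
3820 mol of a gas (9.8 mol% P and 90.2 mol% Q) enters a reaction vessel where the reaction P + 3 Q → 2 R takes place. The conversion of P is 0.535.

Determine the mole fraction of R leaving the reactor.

P reacted = 0.535 × 374.4 = 200.3 mol; ν_P = −1, so ξ = 200.3/1 = 200.3 mol.
Outlet amounts (n = n₀ + ν ξ):
  P: 374.4 − 1(200.3) = 174.1
  Q: 3446 − 3(200.3) = 2845
  R: 0 + 2(200.3) = 400.6
Total out = 3419 mol; y_R = 400.6 / 3419 = 0.1171.

0.117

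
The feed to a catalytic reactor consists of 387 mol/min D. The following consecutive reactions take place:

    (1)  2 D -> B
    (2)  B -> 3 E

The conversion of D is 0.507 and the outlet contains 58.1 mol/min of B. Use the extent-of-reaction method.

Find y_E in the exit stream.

Conversion of D: D consumed = 2ξ₁ = 0.507 × 387 → ξ₁ = 98.1 mol/min.
B balance: n_B = 0 + 1ξ₁ − 1ξ₂ = 58.1 → ξ₂ = (1·98.1 − 58.1)/1 = 40 mol/min.
Outlet amounts (n = n₀ + Σ ν·ξ):
  D: 387 − 2(98.1) = 190.8
  B: 0 + 1(98.1) − 1(40) = 58.1
  E: 0 + 3(40) = 120
Total out = 368.9 mol/min; y_E = 120 / 368.9 = 0.3253.

0.325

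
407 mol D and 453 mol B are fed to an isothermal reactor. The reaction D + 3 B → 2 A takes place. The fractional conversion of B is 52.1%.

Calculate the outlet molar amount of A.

157 mol

B reacted = 0.521 × 453 = 236 mol; ν_B = −3, so ξ = 236/3 = 78.67 mol.
Outlet amounts (n = n₀ + ν ξ):
  D: 407 − 1(78.67) = 328.3
  B: 453 − 3(78.67) = 217
  A: 0 + 2(78.67) = 157.3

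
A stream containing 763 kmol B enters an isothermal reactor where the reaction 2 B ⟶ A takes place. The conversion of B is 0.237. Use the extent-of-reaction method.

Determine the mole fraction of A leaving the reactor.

B reacted = 0.237 × 763 = 180.8 kmol; ν_B = −2, so ξ = 180.8/2 = 90.42 kmol.
Outlet amounts (n = n₀ + ν ξ):
  B: 763 − 2(90.42) = 582.2
  A: 0 + 1(90.42) = 90.42
Total out = 672.6 kmol; y_A = 90.42 / 672.6 = 0.1344.

0.134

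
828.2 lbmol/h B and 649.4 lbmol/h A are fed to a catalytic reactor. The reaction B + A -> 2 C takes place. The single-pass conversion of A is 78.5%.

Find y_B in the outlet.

0.215

A reacted = 0.785 × 649.4 = 509.8 lbmol/h; ν_A = −1, so ξ = 509.8/1 = 509.8 lbmol/h.
Outlet amounts (n = n₀ + ν ξ):
  B: 828.2 − 1(509.8) = 318.4
  A: 649.4 − 1(509.8) = 139.6
  C: 0 + 2(509.8) = 1020
Total out = 1478 lbmol/h; y_B = 318.4 / 1478 = 0.2155.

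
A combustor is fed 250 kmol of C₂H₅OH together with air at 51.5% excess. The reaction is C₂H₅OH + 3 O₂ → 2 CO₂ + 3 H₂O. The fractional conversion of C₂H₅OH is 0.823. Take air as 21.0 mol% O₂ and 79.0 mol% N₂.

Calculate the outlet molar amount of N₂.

Stoichiometric O₂ = 3 × 250 = 750 kmol; O₂ fed = 750 × 1.515 = 1136 kmol.
N₂ fed = 1136 × 79/21 = 4274 kmol.
Fuel reacted = 0.823 × 250 → ξ = 205.8 kmol.
Outlet (n = n₀ + ν ξ):
  C₂H₅OH: 250 − 1(205.8) = 44.25
  O₂: 1136 − 3(205.8) = 519
  N₂: 4274 (inert)
  CO₂: 0 + 2(205.8) = 411.5
  H₂O: 0 + 3(205.8) = 617.2

4270 kmol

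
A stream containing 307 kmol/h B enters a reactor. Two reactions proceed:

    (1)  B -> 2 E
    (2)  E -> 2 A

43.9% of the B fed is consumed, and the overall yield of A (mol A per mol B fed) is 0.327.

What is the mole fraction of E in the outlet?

0.446

Conversion of B: B consumed = 1ξ₁ = 0.439 × 307 → ξ₁ = 134.8 kmol/h.
Yield of A: 2ξ₂ / 307 = 0.327 → ξ₂ = 50.19 kmol/h.
Outlet amounts (n = n₀ + Σ ν·ξ):
  B: 307 − 1(134.8) = 172.2
  E: 0 + 2(134.8) − 1(50.19) = 219.4
  A: 0 + 2(50.19) = 100.4
Total out = 492 kmol/h; y_E = 219.4 / 492 = 0.4459.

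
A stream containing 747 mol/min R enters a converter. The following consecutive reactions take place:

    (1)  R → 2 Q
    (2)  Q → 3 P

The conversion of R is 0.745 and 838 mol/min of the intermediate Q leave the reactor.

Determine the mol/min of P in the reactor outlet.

Conversion of R: R consumed = 1ξ₁ = 0.745 × 747 → ξ₁ = 556.5 mol/min.
Q balance: n_Q = 0 + 2ξ₁ − 1ξ₂ = 838 → ξ₂ = (2·556.5 − 838)/1 = 275 mol/min.
Outlet amounts (n = n₀ + Σ ν·ξ):
  R: 747 − 1(556.5) = 190.5
  Q: 0 + 2(556.5) − 1(275) = 838
  P: 0 + 3(275) = 825.1

825 mol/min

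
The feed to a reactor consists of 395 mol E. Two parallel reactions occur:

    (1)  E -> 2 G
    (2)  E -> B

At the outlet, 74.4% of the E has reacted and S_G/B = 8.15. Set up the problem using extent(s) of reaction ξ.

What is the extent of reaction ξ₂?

Conversion of E: E consumed = 0.744 × 395 = 293.9 mol = 1ξ₁ + 1ξ₂.
Selectivity: 2ξ₁ / (1ξ₂) = 8.15 → ξ₁ = 4.075 ξ₂.
Substitute: (1·4.075 + 1) ξ₂ = 293.9 → ξ₂ = 57.91 mol, ξ₁ = 236 mol.
Outlet amounts (n = n₀ + Σ ν·ξ):
  E: 395 − 1(236) − 1(57.91) = 101.1
  G: 0 + 2(236) = 471.9
  B: 0 + 1(57.91) = 57.91

ξ₂ = 57.9 mol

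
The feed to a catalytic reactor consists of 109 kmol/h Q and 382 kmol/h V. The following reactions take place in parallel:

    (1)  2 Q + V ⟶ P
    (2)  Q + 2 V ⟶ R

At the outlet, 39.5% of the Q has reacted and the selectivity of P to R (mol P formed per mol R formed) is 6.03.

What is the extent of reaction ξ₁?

ξ₁ = 19.9 kmol/h

Conversion of Q: Q consumed = 0.395 × 109 = 43.05 kmol/h = 2ξ₁ + 1ξ₂.
Selectivity: 1ξ₁ / (1ξ₂) = 6.03 → ξ₁ = 6.03 ξ₂.
Substitute: (2·6.03 + 1) ξ₂ = 43.05 → ξ₂ = 3.297 kmol/h, ξ₁ = 19.88 kmol/h.
Outlet amounts (n = n₀ + Σ ν·ξ):
  Q: 109 − 2(19.88) − 1(3.297) = 65.94
  V: 382 − 1(19.88) − 2(3.297) = 355.5
  P: 0 + 1(19.88) = 19.88
  R: 0 + 1(3.297) = 3.297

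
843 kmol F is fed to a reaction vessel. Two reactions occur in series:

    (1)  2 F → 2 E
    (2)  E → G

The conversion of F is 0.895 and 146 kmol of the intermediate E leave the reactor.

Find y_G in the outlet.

Conversion of F: F consumed = 2ξ₁ = 0.895 × 843 → ξ₁ = 377.2 kmol.
E balance: n_E = 0 + 2ξ₁ − 1ξ₂ = 146 → ξ₂ = (2·377.2 − 146)/1 = 608.5 kmol.
Outlet amounts (n = n₀ + Σ ν·ξ):
  F: 843 − 2(377.2) = 88.51
  E: 0 + 2(377.2) − 1(608.5) = 146
  G: 0 + 1(608.5) = 608.5
Total out = 843 kmol; y_G = 608.5 / 843 = 0.7218.

0.722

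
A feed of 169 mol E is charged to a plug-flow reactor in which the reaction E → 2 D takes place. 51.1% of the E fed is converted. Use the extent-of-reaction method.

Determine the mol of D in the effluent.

173 mol

E reacted = 0.511 × 169 = 86.36 mol; ν_E = −1, so ξ = 86.36/1 = 86.36 mol.
Outlet amounts (n = n₀ + ν ξ):
  E: 169 − 1(86.36) = 82.64
  D: 0 + 2(86.36) = 172.7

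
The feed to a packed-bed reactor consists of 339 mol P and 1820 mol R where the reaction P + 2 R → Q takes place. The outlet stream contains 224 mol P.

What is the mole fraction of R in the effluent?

For P: n = n₀ − 1ξ → 224 = 339 − 1ξ, giving ξ = 115 mol.
Outlet amounts (n = n₀ + ν ξ):
  P: 339 − 1(115) = 224
  R: 1820 − 2(115) = 1590
  Q: 0 + 1(115) = 115
Total out = 1929 mol; y_R = 1590 / 1929 = 0.8243.

0.824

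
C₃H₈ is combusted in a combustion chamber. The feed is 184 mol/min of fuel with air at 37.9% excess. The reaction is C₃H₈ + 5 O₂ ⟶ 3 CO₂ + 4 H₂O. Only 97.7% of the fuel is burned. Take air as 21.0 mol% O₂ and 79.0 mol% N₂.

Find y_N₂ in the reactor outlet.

0.745

Stoichiometric O₂ = 5 × 184 = 920 mol/min; O₂ fed = 920 × 1.379 = 1269 mol/min.
N₂ fed = 1269 × 79/21 = 4773 mol/min.
Fuel reacted = 0.977 × 184 → ξ = 179.8 mol/min.
Outlet (n = n₀ + ν ξ):
  C₃H₈: 184 − 1(179.8) = 4.232
  O₂: 1269 − 5(179.8) = 369.8
  N₂: 4773 (inert)
  CO₂: 0 + 3(179.8) = 539.3
  H₂O: 0 + 4(179.8) = 719.1
Total out = 6405 mol/min; y_N₂ = 4773 / 6405 = 0.7451.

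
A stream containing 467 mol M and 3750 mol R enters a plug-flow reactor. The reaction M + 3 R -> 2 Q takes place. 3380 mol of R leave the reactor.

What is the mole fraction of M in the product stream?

For R: n = n₀ − 3ξ → 3380 = 3750 − 3ξ, giving ξ = 123.3 mol.
Outlet amounts (n = n₀ + ν ξ):
  M: 467 − 1(123.3) = 343.7
  R: 3750 − 3(123.3) = 3380
  Q: 0 + 2(123.3) = 246.7
Total out = 3970 mol; y_M = 343.7 / 3970 = 0.08656.

0.0866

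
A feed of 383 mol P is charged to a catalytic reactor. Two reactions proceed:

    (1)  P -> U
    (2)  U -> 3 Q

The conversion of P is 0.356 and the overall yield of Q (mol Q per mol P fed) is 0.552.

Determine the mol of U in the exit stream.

65.9 mol

Conversion of P: P consumed = 1ξ₁ = 0.356 × 383 → ξ₁ = 136.3 mol.
Yield of Q: 3ξ₂ / 383 = 0.552 → ξ₂ = 70.47 mol.
Outlet amounts (n = n₀ + Σ ν·ξ):
  P: 383 − 1(136.3) = 246.7
  U: 0 + 1(136.3) − 1(70.47) = 65.88
  Q: 0 + 3(70.47) = 211.4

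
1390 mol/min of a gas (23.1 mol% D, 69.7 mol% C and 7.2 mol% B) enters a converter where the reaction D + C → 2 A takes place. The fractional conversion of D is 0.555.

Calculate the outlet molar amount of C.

D reacted = 0.555 × 321.1 = 178.2 mol/min; ν_D = −1, so ξ = 178.2/1 = 178.2 mol/min.
Outlet amounts (n = n₀ + ν ξ):
  D: 321.1 − 1(178.2) = 142.9
  C: 968.8 − 1(178.2) = 790.6
  A: 0 + 2(178.2) = 356.4
  B: 100.1 (inert)

791 mol/min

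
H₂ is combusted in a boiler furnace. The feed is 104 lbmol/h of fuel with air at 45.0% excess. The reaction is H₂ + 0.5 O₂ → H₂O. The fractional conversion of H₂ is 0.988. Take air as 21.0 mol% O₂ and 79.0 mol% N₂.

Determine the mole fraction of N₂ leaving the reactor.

0.689

Stoichiometric O₂ = 0.5 × 104 = 52 lbmol/h; O₂ fed = 52 × 1.450 = 75.4 lbmol/h.
N₂ fed = 75.4 × 79/21 = 283.6 lbmol/h.
Fuel reacted = 0.988 × 104 → ξ = 102.8 lbmol/h.
Outlet (n = n₀ + ν ξ):
  H₂: 104 − 1(102.8) = 1.248
  O₂: 75.4 − 0.5(102.8) = 24.02
  N₂: 283.6 (inert)
  H₂O: 0 + 1(102.8) = 102.8
Total out = 411.7 lbmol/h; y_N₂ = 283.6 / 411.7 = 0.689.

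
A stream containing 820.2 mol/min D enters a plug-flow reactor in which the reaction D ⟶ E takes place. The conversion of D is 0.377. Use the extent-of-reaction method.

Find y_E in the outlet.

D reacted = 0.377 × 820.2 = 309.2 mol/min; ν_D = −1, so ξ = 309.2/1 = 309.2 mol/min.
Outlet amounts (n = n₀ + ν ξ):
  D: 820.2 − 1(309.2) = 511
  E: 0 + 1(309.2) = 309.2
Total out = 820.2 mol/min; y_E = 309.2 / 820.2 = 0.377.

0.377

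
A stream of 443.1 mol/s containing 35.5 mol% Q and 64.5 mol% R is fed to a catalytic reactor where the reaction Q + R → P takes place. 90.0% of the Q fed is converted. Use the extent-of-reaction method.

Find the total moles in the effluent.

Q reacted = 0.9 × 157.3 = 141.6 mol/s; ν_Q = −1, so ξ = 141.6/1 = 141.6 mol/s.
Outlet amounts (n = n₀ + ν ξ):
  Q: 157.3 − 1(141.6) = 15.73
  R: 285.8 − 1(141.6) = 144.2
  P: 0 + 1(141.6) = 141.6
Total out = 15.73 + 144.2 + 141.6 = 301.5 mol/s.

302 mol/s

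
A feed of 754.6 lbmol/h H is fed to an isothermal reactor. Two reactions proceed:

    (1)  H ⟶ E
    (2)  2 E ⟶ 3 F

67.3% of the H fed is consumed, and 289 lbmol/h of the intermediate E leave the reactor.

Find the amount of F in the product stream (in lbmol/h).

Conversion of H: H consumed = 1ξ₁ = 0.673 × 754.6 → ξ₁ = 507.8 lbmol/h.
E balance: n_E = 0 + 1ξ₁ − 2ξ₂ = 289 → ξ₂ = (1·507.8 − 289)/2 = 109.4 lbmol/h.
Outlet amounts (n = n₀ + Σ ν·ξ):
  H: 754.6 − 1(507.8) = 246.8
  E: 0 + 1(507.8) − 2(109.4) = 289
  F: 0 + 3(109.4) = 328.3

328 lbmol/h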